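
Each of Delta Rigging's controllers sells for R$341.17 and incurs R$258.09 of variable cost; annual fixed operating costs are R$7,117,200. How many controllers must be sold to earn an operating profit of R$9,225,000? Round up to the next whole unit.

196,705 controllers

Each unit contributes R$341.17 − R$258.09 = R$83.08.
Need Q such that Q × R$83.08 − R$7,117,200 = R$9,225,000, i.e. Q = R$16,342,200 / R$83.08 = 196,704.38 → 196,705.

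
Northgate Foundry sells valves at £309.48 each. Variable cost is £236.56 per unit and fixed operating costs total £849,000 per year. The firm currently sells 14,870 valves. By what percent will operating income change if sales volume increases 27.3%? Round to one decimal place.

Contribution at this volume is 14,870 × £72.92 = £1,084,320.40.
EBIT = £1,084,320.40 − £849,000 = £235,320.40.
So DOL = total CM / EBIT = £1,084,320.40 / £235,320.40 = 4.6078.
Operating income changes by 4.6078 × +27.3% = +125.8%.

+125.8%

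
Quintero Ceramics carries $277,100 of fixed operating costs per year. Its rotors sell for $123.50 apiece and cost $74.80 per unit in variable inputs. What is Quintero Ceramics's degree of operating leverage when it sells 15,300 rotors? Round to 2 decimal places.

Total contribution margin = 15,300 × $48.70 = $745,110.00.
Subtracting fixed costs: EBIT = $745,110.00 − $277,100 = $468,010.00.
DOL = contribution ÷ EBIT = $745,110.00 ÷ $468,010.00 = 1.5921.

1.59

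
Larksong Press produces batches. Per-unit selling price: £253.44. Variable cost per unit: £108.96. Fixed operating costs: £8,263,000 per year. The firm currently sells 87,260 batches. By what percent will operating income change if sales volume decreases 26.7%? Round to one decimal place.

-77.5%

Total contribution margin = 87,260 × £144.48 = £12,607,324.80.
Operating income = contribution − fixed costs = £12,607,324.80 − £8,263,000 = £4,344,324.80.
DOL = contribution ÷ EBIT = £12,607,324.80 ÷ £4,344,324.80 = 2.9020.
Operating income changes by 2.9020 × -26.7% = -77.5%.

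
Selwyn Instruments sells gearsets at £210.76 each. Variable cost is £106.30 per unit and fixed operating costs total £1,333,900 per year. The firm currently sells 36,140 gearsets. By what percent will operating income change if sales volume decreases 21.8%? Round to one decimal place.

-33.7%

Total contribution margin = 36,140 × £104.46 = £3,775,184.40.
EBIT = £3,775,184.40 − £1,333,900 = £2,441,284.40.
Degree of operating leverage = £3,775,184.40 / £2,441,284.40 = 1.5464.
So EBIT moves 1.5464 × (-21.8%) = -33.7%.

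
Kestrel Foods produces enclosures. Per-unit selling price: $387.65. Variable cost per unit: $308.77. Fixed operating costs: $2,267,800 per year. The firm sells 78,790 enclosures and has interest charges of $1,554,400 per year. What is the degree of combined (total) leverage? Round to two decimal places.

Total contribution margin = 78,790 × $78.88 = $6,214,955.20.
EBIT = $6,214,955.20 − $2,267,800 = $3,947,155.20. Interest = $1,554,400.00, so EBIT − I = $2,392,755.20.
Degree of total leverage = total CM / (EBIT − interest) = $6,214,955.20 / $2,392,755.20 = 2.5974.

2.60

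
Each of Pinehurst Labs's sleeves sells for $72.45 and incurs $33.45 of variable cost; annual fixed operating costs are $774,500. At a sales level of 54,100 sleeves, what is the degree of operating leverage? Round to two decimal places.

At 54,100 units, contribution = 54,100 × $39.00 = $2,109,900.00.
Operating income = contribution − fixed costs = $2,109,900.00 − $774,500 = $1,335,400.00.
So DOL = total CM / EBIT = $2,109,900.00 / $1,335,400.00 = 1.5800.

1.58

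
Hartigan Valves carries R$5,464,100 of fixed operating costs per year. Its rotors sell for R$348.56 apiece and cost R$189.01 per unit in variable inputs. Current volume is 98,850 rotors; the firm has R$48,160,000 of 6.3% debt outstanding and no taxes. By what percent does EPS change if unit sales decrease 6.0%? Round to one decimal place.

-13.0%

At 98,850 units, contribution = 98,850 × R$159.55 = R$15,771,517.50.
Subtracting fixed costs: EBIT = R$15,771,517.50 − R$5,464,100 = R$10,307,417.50.
After interest of R$3,034,080.00, pre-tax earnings = R$7,273,337.50.
Degree of combined leverage = contribution ÷ (EBIT − I) = R$15,771,517.50 ÷ R$7,273,337.50 = 2.1684.
%ΔEPS = DCL × %ΔSales = 2.1684 × -6.0% = -13.0%.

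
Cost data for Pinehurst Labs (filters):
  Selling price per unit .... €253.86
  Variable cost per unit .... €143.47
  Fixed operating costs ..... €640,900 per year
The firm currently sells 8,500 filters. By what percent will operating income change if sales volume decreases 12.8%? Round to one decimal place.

-40.4%

At 8,500 units, contribution = 8,500 × €110.39 = €938,315.00.
EBIT = €938,315.00 − €640,900 = €297,415.00.
Degree of operating leverage = €938,315.00 / €297,415.00 = 3.1549.
So EBIT moves 3.1549 × (-12.8%) = -40.4%.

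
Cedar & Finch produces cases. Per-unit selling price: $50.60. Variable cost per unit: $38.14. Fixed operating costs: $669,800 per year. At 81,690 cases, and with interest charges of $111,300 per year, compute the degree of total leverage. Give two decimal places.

4.30

Total contribution margin = 81,690 × $12.46 = $1,017,857.40.
Operating income = contribution − fixed costs = $1,017,857.40 − $669,800 = $348,057.40. Interest = $111,300.00.
DOL = $1,017,857.40 ÷ $348,057.40 = 2.9244; DFL = $348,057.40 ÷ $236,757.40 = 1.4701.
DCL = DOL × DFL = 2.9244 × 1.4701 = 4.2992.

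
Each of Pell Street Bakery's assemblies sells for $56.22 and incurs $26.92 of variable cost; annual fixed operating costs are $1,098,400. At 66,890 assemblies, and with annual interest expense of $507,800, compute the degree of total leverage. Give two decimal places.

5.54

At 66,890 units, contribution = 66,890 × $29.30 = $1,959,877.00.
Subtracting fixed costs: EBIT = $1,959,877.00 − $1,098,400 = $861,477.00. Interest = $507,800.00.
DOL = $1,959,877.00 ÷ $861,477.00 = 2.2750; DFL = $861,477.00 ÷ $353,677.00 = 2.4358.
Combined leverage = 2.2750 × 2.4358 = 5.5414.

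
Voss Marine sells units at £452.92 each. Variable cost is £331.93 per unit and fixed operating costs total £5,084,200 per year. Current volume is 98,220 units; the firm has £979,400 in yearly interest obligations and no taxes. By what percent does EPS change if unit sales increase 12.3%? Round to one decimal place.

Total contribution margin = 98,220 × £120.99 = £11,883,637.80.
EBIT = £11,883,637.80 − £5,084,200 = £6,799,437.80.
After interest of £979,400.00, pre-tax earnings = £5,820,037.80.
DCL = total CM / (EBIT − I) = £11,883,637.80 / £5,820,037.80 = 2.0418.
%ΔEPS = DCL × %ΔSales = 2.0418 × +12.3% = +25.1%.

+25.1%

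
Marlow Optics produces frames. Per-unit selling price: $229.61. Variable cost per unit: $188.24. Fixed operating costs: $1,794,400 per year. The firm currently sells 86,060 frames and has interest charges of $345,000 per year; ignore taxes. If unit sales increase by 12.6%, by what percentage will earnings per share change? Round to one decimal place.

Contribution at this volume is 86,060 × $41.37 = $3,560,302.20.
Subtracting fixed costs: EBIT = $3,560,302.20 − $1,794,400 = $1,765,902.20.
After interest of $345,000.00, pre-tax earnings = $1,420,902.20.
DCL = total CM / (EBIT − I) = $3,560,302.20 / $1,420,902.20 = 2.5057.
EPS therefore changes by 2.5057 × (+12.6%) = +31.6%.

+31.6%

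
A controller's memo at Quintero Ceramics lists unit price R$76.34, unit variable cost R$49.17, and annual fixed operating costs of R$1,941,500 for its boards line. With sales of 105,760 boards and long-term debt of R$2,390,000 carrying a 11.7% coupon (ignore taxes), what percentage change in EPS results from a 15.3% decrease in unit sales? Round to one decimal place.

-67.4%

Total contribution margin = 105,760 × R$27.17 = R$2,873,499.20.
Subtracting fixed costs: EBIT = R$2,873,499.20 − R$1,941,500 = R$931,999.20.
Interest = R$279,630.00, so EBIT − I = R$652,369.20.
DCL = total CM / (EBIT − I) = R$2,873,499.20 / R$652,369.20 = 4.4047.
%ΔEPS = DCL × %ΔSales = 4.4047 × -15.3% = -67.4%.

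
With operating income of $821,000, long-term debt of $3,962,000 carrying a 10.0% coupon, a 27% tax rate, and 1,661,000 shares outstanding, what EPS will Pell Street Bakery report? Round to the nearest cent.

$0.19

Pre-tax income = $821,000 − $396,200.00 = $424,800.00.
Net income = $424,800.00 × (1 − 0.27) = $310,104.00.
Per share: $310,104.00 / 1,661,000 shares = $0.19.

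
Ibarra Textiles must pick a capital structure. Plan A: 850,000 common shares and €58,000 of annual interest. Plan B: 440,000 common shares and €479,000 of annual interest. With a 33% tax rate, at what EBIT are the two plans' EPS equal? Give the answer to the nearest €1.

€930,805

At indifference, (EBIT − 58,000)(1 − t)/850,000 = (EBIT − 479,000)(1 − t)/440,000.
The (1 − t) factor cancels: (EBIT − 58,000) × 440,000 = (EBIT − 479,000) × 850,000.
Solving, EBIT = (479,000·850,000 − 58,000·440,000) / (850,000 − 440,000) = 381,630,000,000 / 410,000 = 930,804.88.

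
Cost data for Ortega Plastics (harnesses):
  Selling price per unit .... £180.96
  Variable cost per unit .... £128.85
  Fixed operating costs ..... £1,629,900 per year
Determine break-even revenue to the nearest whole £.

£5,660,079

CM per unit = £180.96 − £128.85 = £52.11; CM ratio = £52.11 / £180.96 = 0.2880.
Break-even revenue = fixed costs × price ÷ CM = £1,629,900 × £180.96 ÷ £52.11 = £5,660,079.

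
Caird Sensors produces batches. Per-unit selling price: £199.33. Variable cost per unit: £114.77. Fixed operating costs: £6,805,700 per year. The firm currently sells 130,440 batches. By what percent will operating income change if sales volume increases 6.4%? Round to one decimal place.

+16.7%

Total contribution margin = 130,440 × £84.56 = £11,030,006.40.
EBIT = £11,030,006.40 − £6,805,700 = £4,224,306.40.
Degree of operating leverage = £11,030,006.40 / £4,224,306.40 = 2.6111.
So EBIT moves 2.6111 × (+6.4%) = +16.7%.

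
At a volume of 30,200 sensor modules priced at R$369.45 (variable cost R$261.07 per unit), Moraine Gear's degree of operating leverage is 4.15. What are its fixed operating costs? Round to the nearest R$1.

R$2,484,383

Contribution at this volume is 30,200 × R$108.38 = R$3,273,076.00.
Since DOL = CM ÷ EBIT, EBIT = R$3,273,076.00 ÷ 4.15 = R$788,693.01.
And FC = contribution − EBIT = R$3,273,076.00 − R$788,693.01 = R$2,484,383.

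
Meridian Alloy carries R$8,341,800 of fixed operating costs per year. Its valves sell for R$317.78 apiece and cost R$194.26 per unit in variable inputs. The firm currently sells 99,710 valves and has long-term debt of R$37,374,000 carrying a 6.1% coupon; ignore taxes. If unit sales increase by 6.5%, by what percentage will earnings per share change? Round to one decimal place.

Contribution at this volume is 99,710 × R$123.52 = R$12,316,179.20.
Operating income = contribution − fixed costs = R$12,316,179.20 − R$8,341,800 = R$3,974,379.20.
Interest = R$2,279,814.00, so EBIT − I = R$1,694,565.20.
Degree of combined leverage = contribution ÷ (EBIT − I) = R$12,316,179.20 ÷ R$1,694,565.20 = 7.2680.
%ΔEPS = DCL × %ΔSales = 7.2680 × +6.5% = +47.2%.

+47.2%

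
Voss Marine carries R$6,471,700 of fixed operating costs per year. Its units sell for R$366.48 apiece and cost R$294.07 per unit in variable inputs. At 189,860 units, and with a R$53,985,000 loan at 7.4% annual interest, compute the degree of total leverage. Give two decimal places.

Total contribution margin = 189,860 × R$72.41 = R$13,747,762.60.
EBIT = R$13,747,762.60 − R$6,471,700 = R$7,276,062.60. Interest = R$3,994,890.00.
DOL = R$13,747,762.60 ÷ R$7,276,062.60 = 1.8895; DFL = R$7,276,062.60 ÷ R$3,281,172.60 = 2.2175.
DCL = DOL × DFL = 1.8895 × 2.2175 = 4.1900.

4.19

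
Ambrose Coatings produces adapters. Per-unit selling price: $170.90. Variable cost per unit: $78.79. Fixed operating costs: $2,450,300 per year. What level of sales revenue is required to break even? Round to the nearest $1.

$4,546,263

Contribution margin per unit = $170.90 − $78.79 = $92.11, a CM ratio of $92.11 ÷ $170.90 = 0.5390.
Break-even sales = FC ÷ CM ratio = $2,450,300 × $170.90 / $92.11 = $4,546,263.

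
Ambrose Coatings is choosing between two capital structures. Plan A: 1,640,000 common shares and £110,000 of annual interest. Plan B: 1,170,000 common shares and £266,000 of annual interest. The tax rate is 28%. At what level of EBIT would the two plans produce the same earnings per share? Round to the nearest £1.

£654,340

Set EPS_A = EPS_B: (EBIT − £110,000)(1 − 0.28) ÷ 1,640,000 = (EBIT − £266,000)(1 − 0.28) ÷ 1,170,000.
The (1 − t) factor cancels: (EBIT − 110,000) × 1,170,000 = (EBIT − 266,000) × 1,640,000.
EBIT × (1,640,000 − 1,170,000) = 266,000 × 1,640,000 − 110,000 × 1,170,000 = 307,540,000,000, so EBIT = 307,540,000,000 ÷ 470,000 = 654,340.43.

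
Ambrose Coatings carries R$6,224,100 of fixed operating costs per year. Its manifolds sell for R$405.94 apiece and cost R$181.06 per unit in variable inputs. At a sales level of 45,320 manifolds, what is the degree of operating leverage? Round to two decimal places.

2.57

Total contribution margin = 45,320 × R$224.88 = R$10,191,561.60.
Operating income = contribution − fixed costs = R$10,191,561.60 − R$6,224,100 = R$3,967,461.60.
DOL = contribution ÷ EBIT = R$10,191,561.60 ÷ R$3,967,461.60 = 2.5688.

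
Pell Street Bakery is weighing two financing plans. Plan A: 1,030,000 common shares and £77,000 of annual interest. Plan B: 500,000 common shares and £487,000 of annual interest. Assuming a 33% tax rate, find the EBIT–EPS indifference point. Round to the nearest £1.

£873,792

Set EPS_A = EPS_B: (EBIT − £77,000)(1 − 0.33) ÷ 1,030,000 = (EBIT − £487,000)(1 − 0.33) ÷ 500,000.
Cancelling (1 − t) and cross-multiplying: 500,000·(EBIT − 77,000) = 1,030,000·(EBIT − 487,000).
EBIT × (1,030,000 − 500,000) = 487,000 × 1,030,000 − 77,000 × 500,000 = 463,110,000,000, so EBIT = 463,110,000,000 ÷ 530,000 = 873,792.45.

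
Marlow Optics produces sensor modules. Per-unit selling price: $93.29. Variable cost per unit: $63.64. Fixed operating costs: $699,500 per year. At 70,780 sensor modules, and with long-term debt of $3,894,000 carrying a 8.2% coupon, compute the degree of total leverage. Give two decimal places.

1.94

At 70,780 units, contribution = 70,780 × $29.65 = $2,098,627.00.
Subtracting fixed costs: EBIT = $2,098,627.00 − $699,500 = $1,399,127.00. Interest = $319,308.00.
DOL = $2,098,627.00 ÷ $1,399,127.00 = 1.5000; DFL = $1,399,127.00 ÷ $1,079,819.00 = 1.2957.
DCL = DOL × DFL = 1.5000 × 1.2957 = 1.9436.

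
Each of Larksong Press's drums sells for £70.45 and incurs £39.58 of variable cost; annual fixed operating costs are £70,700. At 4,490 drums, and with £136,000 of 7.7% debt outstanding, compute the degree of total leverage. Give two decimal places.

At 4,490 units, contribution = 4,490 × £30.87 = £138,606.30.
EBIT = £138,606.30 − £70,700 = £67,906.30. Interest = £10,472.00, so EBIT − I = £57,434.30.
DCL = contribution ÷ (EBIT − I) = £138,606.30 ÷ £57,434.30 = 2.4133.

2.41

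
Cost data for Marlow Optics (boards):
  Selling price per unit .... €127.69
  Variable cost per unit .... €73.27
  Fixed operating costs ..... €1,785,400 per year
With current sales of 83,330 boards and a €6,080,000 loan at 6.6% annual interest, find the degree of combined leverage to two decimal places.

1.93

At 83,330 units, contribution = 83,330 × €54.42 = €4,534,818.60.
Subtracting fixed costs: EBIT = €4,534,818.60 − €1,785,400 = €2,749,418.60. Interest = €401,280.00, so EBIT − I = €2,348,138.60.
DCL = contribution ÷ (EBIT − I) = €4,534,818.60 ÷ €2,348,138.60 = 1.9312.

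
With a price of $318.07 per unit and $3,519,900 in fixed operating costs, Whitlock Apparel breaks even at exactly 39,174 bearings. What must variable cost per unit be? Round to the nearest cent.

$228.22

Contribution per unit must be FC / Q = $3,519,900 / 39,174 = $89.8530.
Variable cost per unit = $318.07 − $89.8530 = $228.22.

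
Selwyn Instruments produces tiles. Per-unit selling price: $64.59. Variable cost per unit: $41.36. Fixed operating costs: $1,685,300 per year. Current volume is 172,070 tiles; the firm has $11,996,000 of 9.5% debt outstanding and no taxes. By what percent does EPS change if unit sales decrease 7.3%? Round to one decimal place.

Contribution at this volume is 172,070 × $23.23 = $3,997,186.10.
Operating income = contribution − fixed costs = $3,997,186.10 − $1,685,300 = $2,311,886.10.
Interest = $1,139,620.00, so EBIT − I = $1,172,266.10.
Degree of combined leverage = contribution ÷ (EBIT − I) = $3,997,186.10 ÷ $1,172,266.10 = 3.4098.
%ΔEPS = DCL × %ΔSales = 3.4098 × -7.3% = -24.9%.

-24.9%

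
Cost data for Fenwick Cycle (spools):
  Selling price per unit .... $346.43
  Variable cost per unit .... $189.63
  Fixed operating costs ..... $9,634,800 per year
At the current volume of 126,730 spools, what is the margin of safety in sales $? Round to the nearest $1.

$22,616,188

Contribution margin per unit = $346.43 − $189.63 = $156.80. Break-even units = $9,634,800 ÷ $156.80 = 61,446.43; break-even revenue = 61,446.43 × $346.43 = $21,286,886.25.
Actual sales revenue = 126,730 × $346.43 = $43,903,073.90.
Margin of safety = $43,903,073.90 − $21,286,886.25 = $22,616,188.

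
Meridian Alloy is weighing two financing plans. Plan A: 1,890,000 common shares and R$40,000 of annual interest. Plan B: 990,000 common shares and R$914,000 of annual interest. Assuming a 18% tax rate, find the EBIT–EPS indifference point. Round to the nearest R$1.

At indifference, (EBIT − 40,000)(1 − t)/1,890,000 = (EBIT − 914,000)(1 − t)/990,000.
Cancelling (1 − t) and cross-multiplying: 990,000·(EBIT − 40,000) = 1,890,000·(EBIT − 914,000).
Solving, EBIT = (914,000·1,890,000 − 40,000·990,000) / (1,890,000 − 990,000) = 1,687,860,000,000 / 900,000 = 1,875,400.00.

R$1,875,400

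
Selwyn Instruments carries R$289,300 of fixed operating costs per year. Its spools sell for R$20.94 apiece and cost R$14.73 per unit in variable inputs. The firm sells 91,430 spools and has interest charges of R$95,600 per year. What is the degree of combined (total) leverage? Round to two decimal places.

3.10

At 91,430 units, contribution = 91,430 × R$6.21 = R$567,780.30.
Subtracting fixed costs: EBIT = R$567,780.30 − R$289,300 = R$278,480.30. Interest = R$95,600.00.
DOL = R$567,780.30 ÷ R$278,480.30 = 2.0389; DFL = R$278,480.30 ÷ R$182,880.30 = 1.5227.
DCL = DOL × DFL = 2.0389 × 1.5227 = 3.1046.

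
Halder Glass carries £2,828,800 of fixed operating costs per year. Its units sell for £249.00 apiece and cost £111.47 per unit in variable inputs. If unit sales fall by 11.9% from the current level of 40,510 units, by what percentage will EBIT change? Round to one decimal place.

Contribution at this volume is 40,510 × £137.53 = £5,571,340.30.
Subtracting fixed costs: EBIT = £5,571,340.30 − £2,828,800 = £2,742,540.30.
DOL = contribution ÷ EBIT = £5,571,340.30 ÷ £2,742,540.30 = 2.0315.
So EBIT moves 2.0315 × (-11.9%) = -24.2%.

-24.2%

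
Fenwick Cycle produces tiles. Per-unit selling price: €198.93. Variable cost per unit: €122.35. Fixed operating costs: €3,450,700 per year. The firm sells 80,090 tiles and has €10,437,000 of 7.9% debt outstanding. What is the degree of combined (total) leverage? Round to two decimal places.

3.30

Total contribution margin = 80,090 × €76.58 = €6,133,292.20.
Subtracting fixed costs: EBIT = €6,133,292.20 − €3,450,700 = €2,682,592.20. Interest = €824,523.00.
DOL = €6,133,292.20 ÷ €2,682,592.20 = 2.2863; DFL = €2,682,592.20 ÷ €1,858,069.20 = 1.4438.
DCL = DOL × DFL = 2.2863 × 1.4438 = 3.3010.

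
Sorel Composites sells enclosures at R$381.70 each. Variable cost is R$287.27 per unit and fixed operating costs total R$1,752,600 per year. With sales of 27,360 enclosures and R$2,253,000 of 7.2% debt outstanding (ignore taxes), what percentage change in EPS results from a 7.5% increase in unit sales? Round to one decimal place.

+29.0%

Contribution at this volume is 27,360 × R$94.43 = R$2,583,604.80.
Subtracting fixed costs: EBIT = R$2,583,604.80 − R$1,752,600 = R$831,004.80.
After interest of R$162,216.00, pre-tax earnings = R$668,788.80.
DCL = total CM / (EBIT − I) = R$2,583,604.80 / R$668,788.80 = 3.8631.
%ΔEPS = DCL × %ΔSales = 3.8631 × +7.5% = +29.0%.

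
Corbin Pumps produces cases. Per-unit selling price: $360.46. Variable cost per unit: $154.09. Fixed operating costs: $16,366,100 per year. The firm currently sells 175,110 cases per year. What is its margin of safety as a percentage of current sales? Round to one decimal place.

Unit CM = price − variable cost = $360.46 − $154.09 = $206.37. Break-even units = $16,366,100 ÷ $206.37 = 79,304.65; break-even revenue = 79,304.65 × $360.46 = $28,586,153.06.
Current sales = 175,110 × $360.46 = $63,120,150.60.
Margin of safety = ($63,120,150.60 − $28,586,153.06) ÷ $63,120,150.60 = 54.7%.

54.7%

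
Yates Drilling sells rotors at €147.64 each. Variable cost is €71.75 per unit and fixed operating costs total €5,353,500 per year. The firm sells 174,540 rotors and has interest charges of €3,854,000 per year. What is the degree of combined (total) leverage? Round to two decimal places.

3.28

At 174,540 units, contribution = 174,540 × €75.89 = €13,245,840.60.
Subtracting fixed costs: EBIT = €13,245,840.60 − €5,353,500 = €7,892,340.60. Interest = €3,854,000.00, so EBIT − I = €4,038,340.60.
Degree of total leverage = total CM / (EBIT − interest) = €13,245,840.60 / €4,038,340.60 = 3.2800.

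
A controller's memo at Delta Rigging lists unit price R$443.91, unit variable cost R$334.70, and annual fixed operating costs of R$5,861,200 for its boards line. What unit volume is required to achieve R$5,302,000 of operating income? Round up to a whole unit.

Unit CM = price − variable cost = R$443.91 − R$334.70 = R$109.21.
Required volume = (fixed costs + target profit) ÷ CM = (R$5,861,200 + R$5,302,000) ÷ R$109.21 = 102,217.75, so 102,218 boards.

102,218 boards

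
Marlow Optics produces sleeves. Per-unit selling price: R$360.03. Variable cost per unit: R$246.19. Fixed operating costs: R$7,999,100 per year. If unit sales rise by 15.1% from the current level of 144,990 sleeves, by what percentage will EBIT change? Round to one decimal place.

Total contribution margin = 144,990 × R$113.84 = R$16,505,661.60.
Operating income = contribution − fixed costs = R$16,505,661.60 − R$7,999,100 = R$8,506,561.60.
So DOL = total CM / EBIT = R$16,505,661.60 / R$8,506,561.60 = 1.9403.
%ΔEBIT = DOL × %ΔSales = 1.9403 × +15.1% = +29.3%.

+29.3%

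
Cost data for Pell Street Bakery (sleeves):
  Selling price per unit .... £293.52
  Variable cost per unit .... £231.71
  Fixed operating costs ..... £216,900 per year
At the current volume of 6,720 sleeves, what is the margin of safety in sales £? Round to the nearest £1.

£942,451

Each unit contributes £293.52 − £231.71 = £61.81. Break-even units = £216,900 ÷ £61.81 = 3,509.14; break-even revenue = 3,509.14 × £293.52 = £1,030,003.04.
Actual sales revenue = 6,720 × £293.52 = £1,972,454.40.
Margin of safety = £1,972,454.40 − £1,030,003.04 = £942,451.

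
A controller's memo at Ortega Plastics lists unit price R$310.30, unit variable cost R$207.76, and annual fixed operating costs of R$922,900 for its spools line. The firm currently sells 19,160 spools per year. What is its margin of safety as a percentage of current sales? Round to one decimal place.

Each unit contributes R$310.30 − R$207.76 = R$102.54. Break-even units = R$922,900 ÷ R$102.54 = 9,000.39; break-even revenue = 9,000.39 × R$310.30 = R$2,792,821.05.
Actual sales revenue = 19,160 × R$310.30 = R$5,945,348.00.
Margin of safety = (R$5,945,348.00 − R$2,792,821.05) ÷ R$5,945,348.00 = 53.0%.

53.0%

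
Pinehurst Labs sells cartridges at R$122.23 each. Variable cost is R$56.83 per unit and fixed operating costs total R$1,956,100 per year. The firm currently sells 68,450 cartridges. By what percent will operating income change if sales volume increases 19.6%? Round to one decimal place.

+34.8%

Total contribution margin = 68,450 × R$65.40 = R$4,476,630.00.
Subtracting fixed costs: EBIT = R$4,476,630.00 − R$1,956,100 = R$2,520,530.00.
Degree of operating leverage = R$4,476,630.00 / R$2,520,530.00 = 1.7761.
So EBIT moves 1.7761 × (+19.6%) = +34.8%.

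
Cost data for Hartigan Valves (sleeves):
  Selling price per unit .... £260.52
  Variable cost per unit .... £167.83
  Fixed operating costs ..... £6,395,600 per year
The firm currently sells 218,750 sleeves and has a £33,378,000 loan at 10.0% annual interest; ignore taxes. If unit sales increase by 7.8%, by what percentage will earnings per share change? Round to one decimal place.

+15.0%

At 218,750 units, contribution = 218,750 × £92.69 = £20,275,937.50.
EBIT = £20,275,937.50 − £6,395,600 = £13,880,337.50.
After interest of £3,337,800.00, pre-tax earnings = £10,542,537.50.
DCL = total CM / (EBIT − I) = £20,275,937.50 / £10,542,537.50 = 1.9233.
%ΔEPS = DCL × %ΔSales = 1.9233 × +7.8% = +15.0%.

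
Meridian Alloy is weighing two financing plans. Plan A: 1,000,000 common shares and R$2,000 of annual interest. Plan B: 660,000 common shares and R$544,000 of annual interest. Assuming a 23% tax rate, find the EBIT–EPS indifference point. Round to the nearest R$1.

At indifference, (EBIT − 2,000)(1 − t)/1,000,000 = (EBIT − 544,000)(1 − t)/660,000.
Cancelling (1 − t) and cross-multiplying: 660,000·(EBIT − 2,000) = 1,000,000·(EBIT − 544,000).
Solving, EBIT = (544,000·1,000,000 − 2,000·660,000) / (1,000,000 − 660,000) = 542,680,000,000 / 340,000 = 1,596,117.65.

R$1,596,118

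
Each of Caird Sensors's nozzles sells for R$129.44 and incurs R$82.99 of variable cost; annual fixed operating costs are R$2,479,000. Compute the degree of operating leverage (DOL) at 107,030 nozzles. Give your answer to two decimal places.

1.99

Total contribution margin = 107,030 × R$46.45 = R$4,971,543.50.
Subtracting fixed costs: EBIT = R$4,971,543.50 − R$2,479,000 = R$2,492,543.50.
DOL = contribution ÷ EBIT = R$4,971,543.50 ÷ R$2,492,543.50 = 1.9946.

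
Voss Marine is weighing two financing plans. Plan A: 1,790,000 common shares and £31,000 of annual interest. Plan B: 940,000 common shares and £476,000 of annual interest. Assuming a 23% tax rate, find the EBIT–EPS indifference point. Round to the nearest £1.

£968,118

At indifference, (EBIT − 31,000)(1 − t)/1,790,000 = (EBIT − 476,000)(1 − t)/940,000.
The (1 − t) factor cancels: (EBIT − 31,000) × 940,000 = (EBIT − 476,000) × 1,790,000.
Solving, EBIT = (476,000·1,790,000 − 31,000·940,000) / (1,790,000 − 940,000) = 822,900,000,000 / 850,000 = 968,117.65.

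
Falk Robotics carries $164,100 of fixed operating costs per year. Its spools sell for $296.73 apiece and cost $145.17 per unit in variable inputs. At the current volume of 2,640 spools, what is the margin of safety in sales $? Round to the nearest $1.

$462,086

Unit CM = price − variable cost = $296.73 − $145.17 = $151.56. Break-even units = $164,100 ÷ $151.56 = 1,082.74; break-even revenue = 1,082.74 × $296.73 = $321,281.29.
Current sales = 2,640 × $296.73 = $783,367.20.
Margin of safety = $783,367.20 − $321,281.29 = $462,086.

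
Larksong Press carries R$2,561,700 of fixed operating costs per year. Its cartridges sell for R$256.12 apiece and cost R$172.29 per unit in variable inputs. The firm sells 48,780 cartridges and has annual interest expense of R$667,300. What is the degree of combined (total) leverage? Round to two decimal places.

4.75

At 48,780 units, contribution = 48,780 × R$83.83 = R$4,089,227.40.
Subtracting fixed costs: EBIT = R$4,089,227.40 − R$2,561,700 = R$1,527,527.40. Interest = R$667,300.00.
DOL = R$4,089,227.40 ÷ R$1,527,527.40 = 2.6770; DFL = R$1,527,527.40 ÷ R$860,227.40 = 1.7757.
Combined leverage = 2.6770 × 1.7757 = 4.7535.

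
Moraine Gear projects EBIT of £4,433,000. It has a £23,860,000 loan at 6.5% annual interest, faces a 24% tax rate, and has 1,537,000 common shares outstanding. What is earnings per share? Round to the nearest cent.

£1.43

Pre-tax income = £4,433,000 − £1,550,900.00 = £2,882,100.00.
After tax at 24%: net income = £2,882,100.00 × 0.76 = £2,190,396.00.
EPS = £2,190,396.00 ÷ 1,537,000 = £1.43.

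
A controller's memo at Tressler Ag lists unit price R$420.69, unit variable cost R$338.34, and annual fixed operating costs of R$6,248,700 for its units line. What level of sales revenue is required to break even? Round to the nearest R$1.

R$31,921,865

CM per unit = R$420.69 − R$338.34 = R$82.35; CM ratio = R$82.35 / R$420.69 = 0.1957.
Break-even sales = FC ÷ CM ratio = R$6,248,700 × R$420.69 / R$82.35 = R$31,921,865.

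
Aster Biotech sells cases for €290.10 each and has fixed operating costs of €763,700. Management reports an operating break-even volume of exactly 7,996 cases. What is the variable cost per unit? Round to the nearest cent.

At break-even, FC = Q × (P − VC), so P − VC = €763,700 ÷ 7,996 = €95.5103.
Hence VC = price − CM = €290.10 − €95.5103 = €194.59.

€194.59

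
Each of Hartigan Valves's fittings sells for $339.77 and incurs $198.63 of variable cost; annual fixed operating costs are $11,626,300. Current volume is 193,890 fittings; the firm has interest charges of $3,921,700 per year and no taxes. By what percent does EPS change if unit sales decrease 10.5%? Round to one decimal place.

-24.3%

At 193,890 units, contribution = 193,890 × $141.14 = $27,365,634.60.
Operating income = contribution − fixed costs = $27,365,634.60 − $11,626,300 = $15,739,334.60.
After interest of $3,921,700.00, pre-tax earnings = $11,817,634.60.
Degree of combined leverage = contribution ÷ (EBIT − I) = $27,365,634.60 ÷ $11,817,634.60 = 2.3157.
%ΔEPS = DCL × %ΔSales = 2.3157 × -10.5% = -24.3%.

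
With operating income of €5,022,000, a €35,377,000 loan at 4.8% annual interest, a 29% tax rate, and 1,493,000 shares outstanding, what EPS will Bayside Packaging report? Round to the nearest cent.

Interest = €1,698,096.00, so EBT = €5,022,000 − €1,698,096.00 = €3,323,904.00.
Net income = €3,323,904.00 × (1 − 0.29) = €2,359,971.84.
EPS = €2,359,971.84 ÷ 1,493,000 = €1.58.

€1.58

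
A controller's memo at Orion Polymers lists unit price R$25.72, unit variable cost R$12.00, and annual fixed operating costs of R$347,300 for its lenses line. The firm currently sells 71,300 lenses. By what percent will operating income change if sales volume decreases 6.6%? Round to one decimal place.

-10.2%

Contribution at this volume is 71,300 × R$13.72 = R$978,236.00.
EBIT = R$978,236.00 − R$347,300 = R$630,936.00.
So DOL = total CM / EBIT = R$978,236.00 / R$630,936.00 = 1.5505.
So EBIT moves 1.5505 × (-6.6%) = -10.2%.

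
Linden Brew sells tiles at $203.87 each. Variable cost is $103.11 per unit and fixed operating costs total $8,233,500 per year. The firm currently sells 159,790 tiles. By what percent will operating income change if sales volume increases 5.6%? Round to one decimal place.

+11.5%

Contribution at this volume is 159,790 × $100.76 = $16,100,440.40.
Subtracting fixed costs: EBIT = $16,100,440.40 − $8,233,500 = $7,866,940.40.
Degree of operating leverage = $16,100,440.40 / $7,866,940.40 = 2.0466.
%ΔEBIT = DOL × %ΔSales = 2.0466 × +5.6% = +11.5%.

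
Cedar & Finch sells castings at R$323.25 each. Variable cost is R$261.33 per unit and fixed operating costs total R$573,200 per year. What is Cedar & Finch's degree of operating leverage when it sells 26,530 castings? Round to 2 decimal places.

1.54

Total contribution margin = 26,530 × R$61.92 = R$1,642,737.60.
Subtracting fixed costs: EBIT = R$1,642,737.60 − R$573,200 = R$1,069,537.60.
So DOL = total CM / EBIT = R$1,642,737.60 / R$1,069,537.60 = 1.5359.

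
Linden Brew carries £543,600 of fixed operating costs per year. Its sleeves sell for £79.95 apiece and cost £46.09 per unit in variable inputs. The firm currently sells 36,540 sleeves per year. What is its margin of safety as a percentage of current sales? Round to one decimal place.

56.1%

Contribution margin per unit = £79.95 − £46.09 = £33.86. Break-even units = £543,600 ÷ £33.86 = 16,054.34; break-even revenue = 16,054.34 × £79.95 = £1,283,544.60.
Actual sales revenue = 36,540 × £79.95 = £2,921,373.00.
Margin of safety = (£2,921,373.00 − £1,283,544.60) ÷ £2,921,373.00 = 56.1%.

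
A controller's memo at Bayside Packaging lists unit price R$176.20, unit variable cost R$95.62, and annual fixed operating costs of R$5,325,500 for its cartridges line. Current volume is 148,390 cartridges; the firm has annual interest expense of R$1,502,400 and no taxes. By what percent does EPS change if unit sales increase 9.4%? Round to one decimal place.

Total contribution margin = 148,390 × R$80.58 = R$11,957,266.20.
Subtracting fixed costs: EBIT = R$11,957,266.20 − R$5,325,500 = R$6,631,766.20.
After interest of R$1,502,400.00, pre-tax earnings = R$5,129,366.20.
Degree of combined leverage = contribution ÷ (EBIT − I) = R$11,957,266.20 ÷ R$5,129,366.20 = 2.3311.
%ΔEPS = DCL × %ΔSales = 2.3311 × +9.4% = +21.9%.

+21.9%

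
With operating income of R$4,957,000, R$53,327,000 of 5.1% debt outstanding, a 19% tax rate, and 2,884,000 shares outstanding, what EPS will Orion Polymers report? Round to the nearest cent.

R$0.63

Pre-tax income = R$4,957,000 − R$2,719,677.00 = R$2,237,323.00.
Net income = R$2,237,323.00 × (1 − 0.19) = R$1,812,231.63.
Per share: R$1,812,231.63 / 2,884,000 shares = R$0.63.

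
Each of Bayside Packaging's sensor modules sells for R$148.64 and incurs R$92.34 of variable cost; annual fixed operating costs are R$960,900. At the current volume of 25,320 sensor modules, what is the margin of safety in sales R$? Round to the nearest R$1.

R$1,226,652

Contribution margin per unit = R$148.64 − R$92.34 = R$56.30. Break-even units = R$960,900 ÷ R$56.30 = 17,067.50; break-even revenue = 17,067.50 × R$148.64 = R$2,536,912.54.
Actual sales revenue = 25,320 × R$148.64 = R$3,763,564.80.
Margin of safety = R$3,763,564.80 − R$2,536,912.54 = R$1,226,652.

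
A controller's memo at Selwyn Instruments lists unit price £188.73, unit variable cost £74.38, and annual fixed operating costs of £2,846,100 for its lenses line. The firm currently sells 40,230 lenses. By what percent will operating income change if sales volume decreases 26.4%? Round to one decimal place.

Total contribution margin = 40,230 × £114.35 = £4,600,300.50.
Subtracting fixed costs: EBIT = £4,600,300.50 − £2,846,100 = £1,754,200.50.
Degree of operating leverage = £4,600,300.50 / £1,754,200.50 = 2.6224.
%ΔEBIT = DOL × %ΔSales = 2.6224 × -26.4% = -69.2%.

-69.2%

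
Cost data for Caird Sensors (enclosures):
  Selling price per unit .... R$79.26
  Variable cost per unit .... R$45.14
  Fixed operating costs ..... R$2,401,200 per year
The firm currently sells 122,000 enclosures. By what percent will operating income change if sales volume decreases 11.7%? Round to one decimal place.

-27.6%

At 122,000 units, contribution = 122,000 × R$34.12 = R$4,162,640.00.
Subtracting fixed costs: EBIT = R$4,162,640.00 − R$2,401,200 = R$1,761,440.00.
Degree of operating leverage = R$4,162,640.00 / R$1,761,440.00 = 2.3632.
Operating income changes by 2.3632 × -11.7% = -27.6%.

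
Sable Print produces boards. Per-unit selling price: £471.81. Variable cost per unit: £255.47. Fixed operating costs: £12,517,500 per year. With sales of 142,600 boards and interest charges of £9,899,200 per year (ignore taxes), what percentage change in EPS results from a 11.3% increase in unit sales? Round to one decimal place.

+41.3%

Total contribution margin = 142,600 × £216.34 = £30,850,084.00.
EBIT = £30,850,084.00 − £12,517,500 = £18,332,584.00.
Interest = £9,899,200.00, so EBIT − I = £8,433,384.00.
DCL = total CM / (EBIT − I) = £30,850,084.00 / £8,433,384.00 = 3.6581.
EPS therefore changes by 3.6581 × (+11.3%) = +41.3%.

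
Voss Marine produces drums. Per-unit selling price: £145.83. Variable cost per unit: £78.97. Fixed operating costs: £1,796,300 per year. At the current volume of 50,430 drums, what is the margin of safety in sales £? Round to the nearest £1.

£3,436,253

Unit CM = price − variable cost = £145.83 − £78.97 = £66.86. Break-even units = £1,796,300 ÷ £66.86 = 26,866.59; break-even revenue = 26,866.59 × £145.83 = £3,917,954.37.
Current sales = 50,430 × £145.83 = £7,354,206.90.
Margin of safety = £7,354,206.90 − £3,917,954.37 = £3,436,253.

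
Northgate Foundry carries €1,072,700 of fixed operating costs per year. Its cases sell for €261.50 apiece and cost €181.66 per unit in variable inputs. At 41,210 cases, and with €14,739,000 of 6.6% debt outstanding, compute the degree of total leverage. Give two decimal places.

2.64

Total contribution margin = 41,210 × €79.84 = €3,290,206.40.
EBIT = €3,290,206.40 − €1,072,700 = €2,217,506.40. Interest = €972,774.00, so EBIT − I = €1,244,732.40.
Degree of total leverage = total CM / (EBIT − interest) = €3,290,206.40 / €1,244,732.40 = 2.6433.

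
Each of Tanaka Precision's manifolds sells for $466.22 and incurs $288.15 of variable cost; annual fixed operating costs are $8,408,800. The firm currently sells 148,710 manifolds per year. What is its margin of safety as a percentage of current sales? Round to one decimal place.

68.2%

Unit CM = price − variable cost = $466.22 − $288.15 = $178.07. Break-even units = $8,408,800 ÷ $178.07 = 47,221.88; break-even revenue = 47,221.88 × $466.22 = $22,015,784.44.
Actual sales revenue = 148,710 × $466.22 = $69,331,576.20.
Margin of safety = ($69,331,576.20 − $22,015,784.44) ÷ $69,331,576.20 = 68.2%.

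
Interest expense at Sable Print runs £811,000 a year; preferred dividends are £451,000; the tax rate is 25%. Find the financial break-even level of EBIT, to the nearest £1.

Preferred dividends are paid after tax, so their pre-tax equivalent is £451,000 ÷ (1 − 0.25) = £601,333.33.
EPS = 0 when EBIT covers interest plus the pre-tax preferred burden: £811,000 + £601,333.33 = £1,412,333.33.

£1,412,333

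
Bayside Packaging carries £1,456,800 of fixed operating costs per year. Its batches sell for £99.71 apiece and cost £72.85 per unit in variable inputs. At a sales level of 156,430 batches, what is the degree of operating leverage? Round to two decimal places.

1.53

Total contribution margin = 156,430 × £26.86 = £4,201,709.80.
EBIT = £4,201,709.80 − £1,456,800 = £2,744,909.80.
So DOL = total CM / EBIT = £4,201,709.80 / £2,744,909.80 = 1.5307.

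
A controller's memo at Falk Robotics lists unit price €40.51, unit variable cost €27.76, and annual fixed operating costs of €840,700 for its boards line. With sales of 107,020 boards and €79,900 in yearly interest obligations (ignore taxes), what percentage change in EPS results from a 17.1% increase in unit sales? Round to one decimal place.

Total contribution margin = 107,020 × €12.75 = €1,364,505.00.
Subtracting fixed costs: EBIT = €1,364,505.00 − €840,700 = €523,805.00.
Interest = €79,900.00, so EBIT − I = €443,905.00.
DCL = total CM / (EBIT − I) = €1,364,505.00 / €443,905.00 = 3.0739.
%ΔEPS = DCL × %ΔSales = 3.0739 × +17.1% = +52.6%.

+52.6%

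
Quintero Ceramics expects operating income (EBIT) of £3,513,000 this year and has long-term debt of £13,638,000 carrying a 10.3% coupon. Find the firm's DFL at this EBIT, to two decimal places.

1.67

Annual interest charges come to £1,404,714.00.
Degree of financial leverage = EBIT / (EBIT − interest) = £3,513,000 / £2,108,286.00 = 1.6663.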